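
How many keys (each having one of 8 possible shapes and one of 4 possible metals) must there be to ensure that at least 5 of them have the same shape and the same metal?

There are 8 × 4 = 32 (shape, metal) combinations acting as pigeonholes.
With 32 × 4 = 128 keys we could place exactly 4 in each, with no (shape, metal) pair reaching 5.
One more forces some (shape, metal) pair to hold 5, so 128 + 1 = 129.

129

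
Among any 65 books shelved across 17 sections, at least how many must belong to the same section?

4

If each of the 17 sections held at most 3, the total would be at most 17 × 3 = 51 < 65, a contradiction.
So at least one holds ⌈65/17⌉ = 4.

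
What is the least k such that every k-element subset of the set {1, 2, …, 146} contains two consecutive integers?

74

Partition {1, …, 146} into 73 pairs: {1,2}, {3,4}, …, {145,146}.
Choosing 73 integers — say the 73 even numbers 2, 4, …, 146 — takes one from each pair and avoids the property.
Choosing 74 forces two into the same pair by pigeonhole, and those are consecutive. So 74.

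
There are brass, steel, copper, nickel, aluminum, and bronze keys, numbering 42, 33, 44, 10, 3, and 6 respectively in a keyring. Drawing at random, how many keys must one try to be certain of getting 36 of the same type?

Treat the 6 types as pigeonholes.
In the worst case we take at most 35 of each type, but all 33 steel, all 10 nickel, all 3 aluminum, and all 6 bronze (fewer than 35), giving 35 + 33 + 35 + 10 + 3 + 6 = 122.
One more key then forces some type to 36, so 122 + 1 = 123.

123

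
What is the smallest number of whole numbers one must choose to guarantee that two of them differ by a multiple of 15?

16

Use the pigeonhole principle on residue classes: two integers differ by a multiple of 15 exactly when they share a remainder mod 15.
There are 15 residue classes mod 15, so 15 integers can all lie in distinct classes.
One more integer must repeat a residue, giving a difference divisible by 15. So n = 15 + 1 = 16.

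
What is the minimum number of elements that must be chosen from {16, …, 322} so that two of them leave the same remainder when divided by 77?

Use the pigeonhole principle on residue classes: group the integers by remainder mod 77; there are 77 residue classes, each nonempty in this range.
Choosing one from each class (77 integers) avoids any shared remainder.
One more choice must repeat a class, so two differ by a multiple of 77. Hence 77 + 1 = 78.

78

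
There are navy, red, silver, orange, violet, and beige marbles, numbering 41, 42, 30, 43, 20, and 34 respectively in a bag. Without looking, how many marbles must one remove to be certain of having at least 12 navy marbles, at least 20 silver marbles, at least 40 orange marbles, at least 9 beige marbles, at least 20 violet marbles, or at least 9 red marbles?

Each of the 6 colors has its own threshold; avoid all of them simultaneously.
The worst case stops just short of every target: 11 navy, 8 red, 19 silver, 39 orange, 19 violet, 8 beige — 11 + 8 + 19 + 39 + 19 + 8 = 104 marbles.
One more marble must push some color to its target, so 104 + 1 = 105.

105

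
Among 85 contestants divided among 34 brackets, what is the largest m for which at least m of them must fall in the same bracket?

The 85 contestants fall into 34 brackets.
If each of the 34 brackets held at most 2, the total would be at most 34 × 2 = 68 < 85, a contradiction.
So at least one holds ⌈85/34⌉ = 3.

3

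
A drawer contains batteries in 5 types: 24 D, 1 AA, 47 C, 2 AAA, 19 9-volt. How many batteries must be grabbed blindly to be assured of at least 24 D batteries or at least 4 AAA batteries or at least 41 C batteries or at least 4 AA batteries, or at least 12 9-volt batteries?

The worst case stops just short of every target: 23 D, all 1 AA, 40 C, all 2 AAA, 11 9-volt — 23 + 1 + 40 + 2 + 11 = 77 batteries.
One more battery must push some type to its target, so 77 + 1 = 78.

78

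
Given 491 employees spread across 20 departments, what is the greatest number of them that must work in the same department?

25

The 491 employees fall into 20 departments.
If each of the 20 departments held at most 24, the total would be at most 20 × 24 = 480 < 491, a contradiction.
So at least one holds ⌈491/20⌉ = 25.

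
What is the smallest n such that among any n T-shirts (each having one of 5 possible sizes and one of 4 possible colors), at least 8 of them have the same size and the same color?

There are 5 × 4 = 20 (size, color) combinations acting as pigeonholes.
With 20 × 7 = 140 T-shirts we could place exactly 7 in each, with no (size, color) pair reaching 8.
One more forces some (size, color) pair to hold 8, so 140 + 1 = 141.

141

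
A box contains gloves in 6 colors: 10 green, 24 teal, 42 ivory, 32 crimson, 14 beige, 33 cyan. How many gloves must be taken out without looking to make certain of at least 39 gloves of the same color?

In the worst case we take at most 38 of each color, but all 10 green, all 24 teal, all 32 crimson, all 14 beige, and all 33 cyan (fewer than 38), giving 10 + 24 + 38 + 32 + 14 + 33 = 151.
One more glove then forces some color to 39, so 151 + 1 = 152.

152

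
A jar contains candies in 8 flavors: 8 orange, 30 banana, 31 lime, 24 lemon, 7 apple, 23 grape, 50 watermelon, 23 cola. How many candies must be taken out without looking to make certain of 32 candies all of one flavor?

178

Treat the 8 flavors as pigeonholes.
In the worst case we take at most 31 of each flavor, but all 8 orange, all 30 banana, all 24 lemon, all 7 apple, all 23 grape, and all 23 cola (fewer than 31), giving 8 + 30 + 31 + 24 + 7 + 23 + 31 + 23 = 177.
One more candy then forces some flavor to 32, so 177 + 1 = 178.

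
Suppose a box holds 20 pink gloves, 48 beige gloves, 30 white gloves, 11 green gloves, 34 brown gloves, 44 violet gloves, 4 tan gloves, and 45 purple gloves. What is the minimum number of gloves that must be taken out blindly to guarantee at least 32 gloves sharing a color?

190

Treat the 8 colors as pigeonholes.
In the worst case we take at most 31 of each color, but all 20 pink, all 30 white, all 11 green, and all 4 tan (fewer than 31), giving 20 + 31 + 30 + 11 + 31 + 31 + 4 + 31 = 189.
One more glove then forces some color to 32, so 189 + 1 = 190.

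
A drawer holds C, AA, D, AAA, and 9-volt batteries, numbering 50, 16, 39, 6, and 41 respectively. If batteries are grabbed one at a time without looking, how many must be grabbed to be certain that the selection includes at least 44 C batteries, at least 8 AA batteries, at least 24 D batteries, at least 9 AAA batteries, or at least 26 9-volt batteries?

The worst case stops just short of every target: 43 C, 7 AA, 23 D, all 6 AAA, 25 9-volt — 43 + 7 + 23 + 6 + 25 = 104 batteries.
One more battery must push some type to its target, so 104 + 1 = 105.

105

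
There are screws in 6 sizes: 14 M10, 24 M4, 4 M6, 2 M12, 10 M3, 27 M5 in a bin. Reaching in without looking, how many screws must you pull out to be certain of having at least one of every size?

80

The hardest size to obtain is M12: we could draw every other screw first — 81 − 2 = 79 screws — without a single M12 one.
The next draw must be M12, so 79 + 1 = 80.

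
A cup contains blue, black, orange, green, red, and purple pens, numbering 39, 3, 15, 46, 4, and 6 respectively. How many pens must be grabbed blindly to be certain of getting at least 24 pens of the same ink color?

In the worst case we take at most 23 of each ink color, but all 3 black, all 15 orange, all 4 red, and all 6 purple (fewer than 23), giving 23 + 3 + 15 + 23 + 4 + 6 = 74.
One more pen then forces some ink color to 24, so 74 + 1 = 75.

75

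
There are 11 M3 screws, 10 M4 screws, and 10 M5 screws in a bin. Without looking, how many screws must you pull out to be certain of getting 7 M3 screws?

27

To avoid M3 screws as long as possible, exhaust the other 2 sizes first.
The worst case draws every non-M3 screw first: 10 + 10 = 20.
The next 7 draws are then forced to be M3, giving 20 + 7 = 27.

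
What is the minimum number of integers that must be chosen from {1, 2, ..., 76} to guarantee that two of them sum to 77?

39

Partition {1, …, 76} into 38 pairs: {1,76}, {2,75}, …, {38,39}.
Choosing 38 integers — say the integers 1 through 38 — takes one from each pair and avoids the property.
Choosing 39 forces two into the same pair by pigeonhole, and those sum to 77. So 39.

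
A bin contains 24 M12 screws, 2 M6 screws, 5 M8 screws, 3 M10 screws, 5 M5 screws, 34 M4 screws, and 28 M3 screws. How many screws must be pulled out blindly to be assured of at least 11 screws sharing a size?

In the worst case we take at most 10 of each size, but all 2 M6, all 5 M8, all 3 M10, and all 5 M5 (fewer than 10), giving 10 + 2 + 5 + 3 + 5 + 10 + 10 = 45.
One more screw then forces some size to 11, so 45 + 1 = 46.

46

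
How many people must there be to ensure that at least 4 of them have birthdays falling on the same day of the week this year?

22

There are 7 days of the week acting as pigeonholes.
With 7 × 3 = 21 people we could place exactly 3 in each, with no class reaching 4.
One more forces some class to hold 4, so 21 + 1 = 22.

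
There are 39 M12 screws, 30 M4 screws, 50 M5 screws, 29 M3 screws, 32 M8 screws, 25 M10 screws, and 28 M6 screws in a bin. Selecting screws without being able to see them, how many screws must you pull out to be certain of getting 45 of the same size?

228

In the worst case we take at most 44 of each size, but all 39 M12, all 30 M4, all 29 M3, all 32 M8, all 25 M10, and all 28 M6 (fewer than 44), giving 39 + 30 + 44 + 29 + 32 + 25 + 28 = 227.
One more screw then forces some size to 45, so 227 + 1 = 228.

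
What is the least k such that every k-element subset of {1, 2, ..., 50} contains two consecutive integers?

26

Partition {1, …, 50} into 25 pairs: {1,2}, {3,4}, …, {49,50}.
Choosing 25 integers — say the 25 even numbers 2, 4, …, 50 — takes one from each pair and avoids the property.
Choosing 26 forces two into the same pair by pigeonhole, and those are consecutive. So 26.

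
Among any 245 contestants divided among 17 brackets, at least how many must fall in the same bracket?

If each of the 17 brackets held at most 14, the total would be at most 17 × 14 = 238 < 245, a contradiction.
So at least one holds ⌈245/17⌉ = 15.

15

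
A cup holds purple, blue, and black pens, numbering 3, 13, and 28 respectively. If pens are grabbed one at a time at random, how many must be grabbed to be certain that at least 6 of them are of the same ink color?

14

In the worst case we take at most 5 of each ink color, but all 3 purple (fewer than 5), giving 3 + 5 + 5 = 13.
One more pen then forces some ink color to 6, so 13 + 1 = 14.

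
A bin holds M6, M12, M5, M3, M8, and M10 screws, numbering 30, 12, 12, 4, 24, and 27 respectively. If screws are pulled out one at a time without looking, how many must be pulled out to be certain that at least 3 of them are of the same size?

The worst case takes 2 screws of each size without reaching 3 of any: 6 × 2 = 12.
The next screw must bring some size to 3, so 12 + 1 = 13.

13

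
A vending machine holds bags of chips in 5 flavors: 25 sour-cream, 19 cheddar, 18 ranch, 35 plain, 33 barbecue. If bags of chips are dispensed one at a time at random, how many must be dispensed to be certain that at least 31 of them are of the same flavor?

In the worst case we take at most 30 of each flavor, but all 25 sour-cream, all 19 cheddar, and all 18 ranch (fewer than 30), giving 25 + 19 + 18 + 30 + 30 = 122.
One more bag of chips then forces some flavor to 31, so 122 + 1 = 123.

123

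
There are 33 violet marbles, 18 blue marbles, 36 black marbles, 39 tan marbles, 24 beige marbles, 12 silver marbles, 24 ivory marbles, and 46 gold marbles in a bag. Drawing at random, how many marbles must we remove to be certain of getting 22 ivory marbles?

230

To avoid ivory marbles as long as possible, exhaust the other 7 colors first.
The worst case draws every non-ivory marble first: 33 + 18 + 36 + 39 + 24 + 12 + 46 = 208.
The next 22 draws are then forced to be ivory, giving 208 + 22 = 230.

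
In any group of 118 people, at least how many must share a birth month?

10

The 118 people fall into 12 months of the year.
If each of the 12 months of the year held at most 9, the total would be at most 12 × 9 = 108 < 118, a contradiction.
So at least one holds ⌈118/12⌉ = 10.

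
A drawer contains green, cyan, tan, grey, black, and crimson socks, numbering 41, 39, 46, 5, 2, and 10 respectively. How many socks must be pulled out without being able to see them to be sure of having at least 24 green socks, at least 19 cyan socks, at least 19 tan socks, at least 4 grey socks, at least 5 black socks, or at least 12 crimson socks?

75

The worst case stops just short of every target: 23 green, 18 cyan, 18 tan, 3 grey, all 2 black, all 10 crimson — 23 + 18 + 18 + 3 + 2 + 10 = 74 socks.
One more sock must push some color to its target, so 74 + 1 = 75.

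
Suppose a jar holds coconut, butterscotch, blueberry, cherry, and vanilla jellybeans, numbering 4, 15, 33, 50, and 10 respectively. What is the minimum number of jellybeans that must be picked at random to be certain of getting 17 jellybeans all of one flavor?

Treat the 5 flavors as pigeonholes.
In the worst case we take at most 16 of each flavor, but all 4 coconut, all 15 butterscotch, and all 10 vanilla (fewer than 16), giving 4 + 15 + 16 + 16 + 10 = 61.
One more jellybean then forces some flavor to 17, so 61 + 1 = 62.

62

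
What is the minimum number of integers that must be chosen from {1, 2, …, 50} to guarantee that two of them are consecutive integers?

Partition {1, …, 50} into 25 pairs: {1,2}, {3,4}, …, {49,50}.
Choosing 25 integers — say the 25 even numbers 2, 4, …, 50 — takes one from each pair and avoids the property.
Choosing 26 forces two into the same pair by pigeonhole, and those are consecutive. So 26.

26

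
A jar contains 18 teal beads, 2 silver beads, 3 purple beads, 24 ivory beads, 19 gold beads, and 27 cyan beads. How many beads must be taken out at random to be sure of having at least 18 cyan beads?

To avoid cyan beads as long as possible, exhaust the other 5 colors first.
The worst case draws every non-cyan bead first: 18 + 2 + 3 + 24 + 19 = 66.
The next 18 draws are then forced to be cyan, giving 66 + 18 = 84.

84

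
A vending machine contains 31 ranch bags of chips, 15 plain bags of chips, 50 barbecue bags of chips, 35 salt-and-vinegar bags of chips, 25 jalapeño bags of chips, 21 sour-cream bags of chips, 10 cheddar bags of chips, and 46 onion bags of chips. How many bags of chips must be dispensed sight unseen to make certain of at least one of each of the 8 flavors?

224

The hardest flavor to obtain is cheddar: we could draw every other bag of chips first — 233 − 10 = 223 bags of chips — without a single cheddar one.
The next draw must be cheddar, so 223 + 1 = 224.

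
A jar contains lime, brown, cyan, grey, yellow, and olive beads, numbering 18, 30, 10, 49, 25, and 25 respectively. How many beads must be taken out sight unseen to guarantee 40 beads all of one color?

148

Treat the 6 colors as pigeonholes.
In the worst case we take at most 39 of each color, but all 18 lime, all 30 brown, all 10 cyan, all 25 yellow, and all 25 olive (fewer than 39), giving 18 + 30 + 10 + 39 + 25 + 25 = 147.
One more bead then forces some color to 40, so 147 + 1 = 148.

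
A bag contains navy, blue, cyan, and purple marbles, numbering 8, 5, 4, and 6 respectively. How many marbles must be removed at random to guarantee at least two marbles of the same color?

The worst case takes 1 marble of each color without reaching 2 of any: 4 × 1 = 4.
The next marble must bring some color to 2, so 4 + 1 = 5.

5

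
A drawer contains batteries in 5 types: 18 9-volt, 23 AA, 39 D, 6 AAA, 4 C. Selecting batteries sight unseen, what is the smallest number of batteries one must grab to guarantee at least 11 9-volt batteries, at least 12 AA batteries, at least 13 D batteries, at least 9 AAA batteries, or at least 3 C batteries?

The worst case stops just short of every target: 10 9-volt, 11 AA, 12 D, all 6 AAA, 2 C — 10 + 11 + 12 + 6 + 2 = 41 batteries.
One more battery must push some type to its target, so 41 + 1 = 42.

42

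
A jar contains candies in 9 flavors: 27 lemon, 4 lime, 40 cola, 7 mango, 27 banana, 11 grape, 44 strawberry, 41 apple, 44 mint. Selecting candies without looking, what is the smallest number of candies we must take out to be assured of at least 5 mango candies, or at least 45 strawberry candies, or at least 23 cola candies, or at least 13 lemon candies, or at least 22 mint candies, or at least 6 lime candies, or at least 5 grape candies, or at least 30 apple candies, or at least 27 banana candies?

167

Each of the 9 flavors has its own threshold; avoid all of them simultaneously.
The worst case stops just short of every target: 12 lemon, all 4 lime, 22 cola, 4 mango, 26 banana, 4 grape, 44 strawberry, 29 apple, 21 mint — 12 + 4 + 22 + 4 + 26 + 4 + 44 + 29 + 21 = 166 candies.
One more candy must push some flavor to its target, so 166 + 1 = 167.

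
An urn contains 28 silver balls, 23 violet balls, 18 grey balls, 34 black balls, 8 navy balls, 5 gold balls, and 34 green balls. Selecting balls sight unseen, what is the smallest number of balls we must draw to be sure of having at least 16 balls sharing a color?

89

In the worst case we take at most 15 of each color, but all 8 navy and all 5 gold (fewer than 15), giving 15 + 15 + 15 + 15 + 8 + 5 + 15 = 88.
One more ball then forces some color to 16, so 88 + 1 = 89.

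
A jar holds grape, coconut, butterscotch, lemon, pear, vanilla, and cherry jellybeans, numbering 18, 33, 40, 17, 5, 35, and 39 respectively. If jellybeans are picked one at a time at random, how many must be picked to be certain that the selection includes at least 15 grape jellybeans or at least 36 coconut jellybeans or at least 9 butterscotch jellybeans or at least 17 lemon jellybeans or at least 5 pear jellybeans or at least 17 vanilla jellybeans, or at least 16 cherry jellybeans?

The worst case stops just short of every target: 14 grape, all 33 coconut, 8 butterscotch, 16 lemon, 4 pear, 16 vanilla, 15 cherry — 14 + 33 + 8 + 16 + 4 + 16 + 15 = 106 jellybeans.
One more jellybean must push some flavor to its target, so 106 + 1 = 107.

107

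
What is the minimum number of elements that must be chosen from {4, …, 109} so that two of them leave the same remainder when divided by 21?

22

Group the integers by remainder mod 21; there are 21 residue classes, each nonempty in this range.
Choosing one from each class (21 integers) avoids any shared remainder.
One more choice must repeat a class, so two differ by a multiple of 21. Hence 21 + 1 = 22.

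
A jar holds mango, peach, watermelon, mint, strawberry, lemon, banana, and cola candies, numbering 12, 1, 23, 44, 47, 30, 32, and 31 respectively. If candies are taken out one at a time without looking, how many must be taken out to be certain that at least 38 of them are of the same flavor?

204

In the worst case we take at most 37 of each flavor, but all 12 mango, all 1 peach, all 23 watermelon, all 30 lemon, all 32 banana, and all 31 cola (fewer than 37), giving 12 + 1 + 23 + 37 + 37 + 30 + 32 + 31 = 203.
One more candy then forces some flavor to 38, so 203 + 1 = 204.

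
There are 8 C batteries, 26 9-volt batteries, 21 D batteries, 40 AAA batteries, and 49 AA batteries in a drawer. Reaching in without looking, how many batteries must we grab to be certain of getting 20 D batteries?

143

To avoid D batteries as long as possible, exhaust the other 4 types first.
The worst case draws every non-D battery first: 8 + 26 + 40 + 49 = 123.
The next 20 draws are then forced to be D, giving 123 + 20 = 143.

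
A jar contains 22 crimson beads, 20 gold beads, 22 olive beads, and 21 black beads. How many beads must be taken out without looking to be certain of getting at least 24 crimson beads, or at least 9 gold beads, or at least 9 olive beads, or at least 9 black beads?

47

The worst case stops just short of every target: all 22 crimson, 8 gold, 8 olive, 8 black — 22 + 8 + 8 + 8 = 46 beads.
One more bead must push some color to its target, so 46 + 1 = 47.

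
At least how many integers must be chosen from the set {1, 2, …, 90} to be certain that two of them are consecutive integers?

Partition {1, …, 90} into 45 pairs: {1,2}, {3,4}, …, {89,90}.
Choosing 45 integers — say the 45 even numbers 2, 4, …, 90 — takes one from each pair and avoids the property.
Choosing 46 forces two into the same pair by pigeonhole, and those are consecutive. So 46.

46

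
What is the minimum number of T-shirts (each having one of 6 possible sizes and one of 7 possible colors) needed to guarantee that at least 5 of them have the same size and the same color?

There are 6 × 7 = 42 (size, color) combinations acting as pigeonholes.
With 42 × 4 = 168 T-shirts we could place exactly 4 in each, with no (size, color) pair reaching 5.
One more forces some (size, color) pair to hold 5, so 168 + 1 = 169.

169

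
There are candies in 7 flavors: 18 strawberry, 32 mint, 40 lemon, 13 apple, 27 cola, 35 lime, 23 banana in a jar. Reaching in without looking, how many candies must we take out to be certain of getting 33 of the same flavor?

In the worst case we take at most 32 of each flavor, but all 18 strawberry, all 13 apple, all 27 cola, and all 23 banana (fewer than 32), giving 18 + 32 + 32 + 13 + 27 + 32 + 23 = 177.
One more candy then forces some flavor to 33, so 177 + 1 = 178.

178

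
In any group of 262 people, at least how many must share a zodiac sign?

The 262 people fall into 12 zodiac signs.
If each of the 12 zodiac signs held at most 21, the total would be at most 12 × 21 = 252 < 262, a contradiction.
So at least one holds ⌈262/12⌉ = 22.

22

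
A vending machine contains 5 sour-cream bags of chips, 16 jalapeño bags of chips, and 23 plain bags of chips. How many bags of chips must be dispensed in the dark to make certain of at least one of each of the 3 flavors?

40

The hardest flavor to obtain is sour-cream: we could draw every other bag of chips first — 44 − 5 = 39 bags of chips — without a single sour-cream one.
The next draw must be sour-cream, so 39 + 1 = 40.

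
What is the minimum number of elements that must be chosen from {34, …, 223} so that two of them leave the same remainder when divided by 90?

91

Use the pigeonhole principle on residue classes: group the integers by remainder mod 90; there are 90 residue classes, each nonempty in this range.
Choosing one from each class (90 integers) avoids any shared remainder.
One more choice must repeat a class, so two differ by a multiple of 90. Hence 90 + 1 = 91.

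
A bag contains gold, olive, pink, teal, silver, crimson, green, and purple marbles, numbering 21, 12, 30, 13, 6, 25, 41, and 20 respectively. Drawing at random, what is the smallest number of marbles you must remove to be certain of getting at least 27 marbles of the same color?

Treat the 8 colors as pigeonholes.
In the worst case we take at most 26 of each color, but all 21 gold, all 12 olive, all 13 teal, all 6 silver, all 25 crimson, and all 20 purple (fewer than 26), giving 21 + 12 + 26 + 13 + 6 + 25 + 26 + 20 = 149.
One more marble then forces some color to 27, so 149 + 1 = 150.

150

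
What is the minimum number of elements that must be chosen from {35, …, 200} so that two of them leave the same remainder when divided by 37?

38

Group the integers by remainder mod 37; there are 37 residue classes, each nonempty in this range.
Choosing one from each class (37 integers) avoids any shared remainder.
One more choice must repeat a class, so two differ by a multiple of 37. Hence 37 + 1 = 38.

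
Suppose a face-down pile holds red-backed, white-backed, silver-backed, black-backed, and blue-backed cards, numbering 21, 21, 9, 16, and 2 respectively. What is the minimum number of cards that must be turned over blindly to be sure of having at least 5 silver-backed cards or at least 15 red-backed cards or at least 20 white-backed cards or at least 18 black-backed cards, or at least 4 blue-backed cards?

Each of the 5 back colors has its own threshold; avoid all of them simultaneously.
The worst case stops just short of every target: 14 red-backed, 19 white-backed, 4 silver-backed, all 16 black-backed, all 2 blue-backed — 14 + 19 + 4 + 16 + 2 = 55 cards.
One more card must push some back color to its target, so 55 + 1 = 56.

56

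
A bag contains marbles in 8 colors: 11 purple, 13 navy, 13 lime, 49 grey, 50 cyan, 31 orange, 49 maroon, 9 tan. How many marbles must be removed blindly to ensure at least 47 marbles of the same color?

216

In the worst case we take at most 46 of each color, but all 11 purple, all 13 navy, all 13 lime, all 31 orange, and all 9 tan (fewer than 46), giving 11 + 13 + 13 + 46 + 46 + 31 + 46 + 9 = 215.
One more marble then forces some color to 47, so 215 + 1 = 216.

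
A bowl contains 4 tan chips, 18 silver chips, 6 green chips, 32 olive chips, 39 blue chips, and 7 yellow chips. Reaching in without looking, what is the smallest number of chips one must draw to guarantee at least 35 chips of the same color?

Treat the 6 colors as pigeonholes.
In the worst case we take at most 34 of each color, but all 4 tan, all 18 silver, all 6 green, all 32 olive, and all 7 yellow (fewer than 34), giving 4 + 18 + 6 + 32 + 34 + 7 = 101.
One more chip then forces some color to 35, so 101 + 1 = 102.

102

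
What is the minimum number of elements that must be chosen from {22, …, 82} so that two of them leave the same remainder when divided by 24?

25

Group the integers by remainder mod 24; there are 24 residue classes, each nonempty in this range.
Choosing one from each class (24 integers) avoids any shared remainder.
One more choice must repeat a class, so two differ by a multiple of 24. Hence 24 + 1 = 25.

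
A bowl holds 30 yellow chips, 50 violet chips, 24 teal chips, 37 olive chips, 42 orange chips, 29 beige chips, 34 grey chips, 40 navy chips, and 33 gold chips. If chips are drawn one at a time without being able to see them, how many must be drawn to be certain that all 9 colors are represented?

296

The hardest color to obtain is teal: we could draw every other chip first — 319 − 24 = 295 chips — without a single teal one.
The next draw must be teal, so 295 + 1 = 296.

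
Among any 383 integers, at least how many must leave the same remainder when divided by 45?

9

The 383 integers fall into 45 residue classes modulo 45.
If each of the 45 residue classes modulo 45 held at most 8, the total would be at most 45 × 8 = 360 < 383, a contradiction.
So at least one holds ⌈383/45⌉ = 9.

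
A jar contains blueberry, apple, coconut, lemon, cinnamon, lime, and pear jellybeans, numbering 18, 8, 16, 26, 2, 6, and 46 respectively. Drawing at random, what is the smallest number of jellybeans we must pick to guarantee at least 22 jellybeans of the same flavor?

Treat the 7 flavors as pigeonholes.
In the worst case we take at most 21 of each flavor, but all 18 blueberry, all 8 apple, all 16 coconut, all 2 cinnamon, and all 6 lime (fewer than 21), giving 18 + 8 + 16 + 21 + 2 + 6 + 21 = 92.
One more jellybean then forces some flavor to 22, so 92 + 1 = 93.

93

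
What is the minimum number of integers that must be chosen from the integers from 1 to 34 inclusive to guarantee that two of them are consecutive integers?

18

Partition {1, …, 34} into 17 pairs: {1,2}, {3,4}, …, {33,34}.
Choosing 17 integers — say the 17 even numbers 2, 4, …, 34 — takes one from each pair and avoids the property.
Choosing 18 forces two into the same pair by pigeonhole, and those are consecutive. So 18.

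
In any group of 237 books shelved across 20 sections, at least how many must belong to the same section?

The 237 books fall into 20 sections.
If each of the 20 sections held at most 11, the total would be at most 20 × 11 = 220 < 237, a contradiction.
So at least one holds ⌈237/20⌉ = 12.

12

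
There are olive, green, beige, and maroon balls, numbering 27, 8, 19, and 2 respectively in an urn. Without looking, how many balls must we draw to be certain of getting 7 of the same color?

In the worst case we take at most 6 of each color, but all 2 maroon (fewer than 6), giving 6 + 6 + 6 + 2 = 20.
One more ball then forces some color to 7, so 20 + 1 = 21.

21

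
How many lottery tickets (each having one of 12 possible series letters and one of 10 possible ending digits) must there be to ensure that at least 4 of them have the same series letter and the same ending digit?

There are 12 × 10 = 120 (series letter, ending digit) combinations acting as pigeonholes.
With 120 × 3 = 360 lottery tickets we could place exactly 3 in each, with no (series letter, ending digit) pair reaching 4.
One more forces some (series letter, ending digit) pair to hold 4, so 360 + 1 = 361.

361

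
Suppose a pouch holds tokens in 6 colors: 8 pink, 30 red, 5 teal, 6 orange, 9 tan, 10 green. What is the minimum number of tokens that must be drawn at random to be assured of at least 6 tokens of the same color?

31

Treat the 6 colors as pigeonholes.
The worst case takes 5 tokens of each color without reaching 6 of any: 6 × 5 = 30.
The next token must bring some color to 6, so 30 + 1 = 31.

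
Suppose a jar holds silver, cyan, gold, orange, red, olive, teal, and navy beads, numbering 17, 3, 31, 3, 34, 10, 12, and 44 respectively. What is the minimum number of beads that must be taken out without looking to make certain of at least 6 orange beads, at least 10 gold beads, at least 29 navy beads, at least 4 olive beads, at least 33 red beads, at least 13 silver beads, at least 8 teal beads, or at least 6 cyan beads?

The worst case stops just short of every target: 12 silver, all 3 cyan, 9 gold, all 3 orange, 32 red, 3 olive, 7 teal, 28 navy — 12 + 3 + 9 + 3 + 32 + 3 + 7 + 28 = 97 beads.
One more bead must push some color to its target, so 97 + 1 = 98.

98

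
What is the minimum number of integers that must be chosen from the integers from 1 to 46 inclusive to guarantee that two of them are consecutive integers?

Partition {1, …, 46} into 23 pairs: {1,2}, {3,4}, …, {45,46}.
Choosing 23 integers — say the 23 even numbers 2, 4, …, 46 — takes one from each pair and avoids the property.
Choosing 24 forces two into the same pair by pigeonhole, and those are consecutive. So 24.

24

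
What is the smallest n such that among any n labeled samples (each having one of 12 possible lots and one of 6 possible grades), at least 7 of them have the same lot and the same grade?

433

There are 12 × 6 = 72 (lot, grade) combinations acting as pigeonholes.
With 72 × 6 = 432 labeled samples we could place exactly 6 in each, with no (lot, grade) pair reaching 7.
One more forces some (lot, grade) pair to hold 7, so 432 + 1 = 433.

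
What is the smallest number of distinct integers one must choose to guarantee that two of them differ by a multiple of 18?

Two integers differ by a multiple of 18 exactly when they share a remainder mod 18.
There are 18 residue classes mod 18, so 18 integers can all lie in distinct classes.
One more integer must repeat a residue, giving a difference divisible by 18. So n = 18 + 1 = 19.

19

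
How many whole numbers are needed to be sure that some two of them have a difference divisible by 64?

Two integers differ by a multiple of 64 exactly when they share a remainder mod 64.
There are 64 residue classes mod 64, so 64 integers can all lie in distinct classes.
One more integer must repeat a residue, giving a difference divisible by 64. So n = 64 + 1 = 65.

65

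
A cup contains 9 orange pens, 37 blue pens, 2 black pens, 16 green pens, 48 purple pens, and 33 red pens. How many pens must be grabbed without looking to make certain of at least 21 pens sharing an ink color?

88

In the worst case we take at most 20 of each ink color, but all 9 orange, all 2 black, and all 16 green (fewer than 20), giving 9 + 20 + 2 + 16 + 20 + 20 = 87.
One more pen then forces some ink color to 21, so 87 + 1 = 88.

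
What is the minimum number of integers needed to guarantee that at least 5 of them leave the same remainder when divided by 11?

There are 11 residue classes modulo 11 acting as pigeonholes.
With 11 × 4 = 44 integers we could place exactly 4 in each, with no class reaching 5.
One more forces some class to hold 5, so 44 + 1 = 45.

45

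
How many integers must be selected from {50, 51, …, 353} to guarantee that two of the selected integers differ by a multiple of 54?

55

Group the integers by remainder mod 54; there are 54 residue classes, each nonempty in this range.
Choosing one from each class (54 integers) avoids any shared remainder.
One more choice must repeat a class, so two differ by a multiple of 54. Hence 54 + 1 = 55.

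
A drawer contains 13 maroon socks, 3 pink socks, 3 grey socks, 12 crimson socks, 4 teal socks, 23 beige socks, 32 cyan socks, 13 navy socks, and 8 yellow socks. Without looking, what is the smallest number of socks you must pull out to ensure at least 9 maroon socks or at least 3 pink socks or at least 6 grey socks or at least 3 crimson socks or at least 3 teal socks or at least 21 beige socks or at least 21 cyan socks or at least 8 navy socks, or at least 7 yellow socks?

The worst case stops just short of every target: 8 maroon, 2 pink, all 3 grey, 2 crimson, 2 teal, 20 beige, 20 cyan, 7 navy, 6 yellow — 8 + 2 + 3 + 2 + 2 + 20 + 20 + 7 + 6 = 70 socks.
One more sock must push some color to its target, so 70 + 1 = 71.

71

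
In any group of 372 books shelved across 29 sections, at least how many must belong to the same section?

13

The 372 books fall into 29 sections.
If each of the 29 sections held at most 12, the total would be at most 29 × 12 = 348 < 372, a contradiction.
So at least one holds ⌈372/29⌉ = 13.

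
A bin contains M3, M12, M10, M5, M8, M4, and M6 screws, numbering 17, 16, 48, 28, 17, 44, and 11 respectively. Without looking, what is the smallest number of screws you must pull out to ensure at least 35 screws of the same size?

In the worst case we take at most 34 of each size, but all 17 M3, all 16 M12, all 28 M5, all 17 M8, and all 11 M6 (fewer than 34), giving 17 + 16 + 34 + 28 + 17 + 34 + 11 = 157.
One more screw then forces some size to 35, so 157 + 1 = 158.

158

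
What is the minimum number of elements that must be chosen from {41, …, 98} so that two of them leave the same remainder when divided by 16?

Group the integers by remainder mod 16; there are 16 residue classes, each nonempty in this range.
Choosing one from each class (16 integers) avoids any shared remainder.
One more choice must repeat a class, so two differ by a multiple of 16. Hence 16 + 1 = 17.

17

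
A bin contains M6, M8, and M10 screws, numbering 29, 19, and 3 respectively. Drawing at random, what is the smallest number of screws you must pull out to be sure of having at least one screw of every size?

49

The hardest size to obtain is M10: we could draw every other screw first — 51 − 3 = 48 screws — without a single M10 one.
The next draw must be M10, so 48 + 1 = 49.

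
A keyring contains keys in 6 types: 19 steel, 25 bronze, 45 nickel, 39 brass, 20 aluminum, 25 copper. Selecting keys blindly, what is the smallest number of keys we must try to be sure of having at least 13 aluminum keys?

166

To avoid aluminum keys as long as possible, exhaust the other 5 types first.
The worst case draws every non-aluminum key first: 19 + 25 + 45 + 39 + 25 = 153.
The next 13 draws are then forced to be aluminum, giving 153 + 13 = 166.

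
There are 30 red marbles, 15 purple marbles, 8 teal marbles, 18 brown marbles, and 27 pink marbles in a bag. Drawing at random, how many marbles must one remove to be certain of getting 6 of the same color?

Treat the 5 colors as pigeonholes.
The worst case takes 5 marbles of each color without reaching 6 of any: 5 × 5 = 25.
The next marble must bring some color to 6, so 25 + 1 = 26.

26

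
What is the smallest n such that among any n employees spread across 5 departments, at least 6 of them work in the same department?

There are 5 departments acting as pigeonholes.
With 5 × 5 = 25 employees we could place exactly 5 in each, with no class reaching 6.
One more forces some class to hold 6, so 25 + 1 = 26.

26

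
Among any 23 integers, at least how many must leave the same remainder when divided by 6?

4

If each of the 6 residue classes modulo 6 held at most 3, the total would be at most 6 × 3 = 18 < 23, a contradiction.
So at least one holds ⌈23/6⌉ = 4.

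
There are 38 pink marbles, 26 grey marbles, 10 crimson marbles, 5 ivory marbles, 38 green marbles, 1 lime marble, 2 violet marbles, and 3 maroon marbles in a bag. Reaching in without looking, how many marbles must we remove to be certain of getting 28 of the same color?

In the worst case we take at most 27 of each color, but all 26 grey, all 10 crimson, all 5 ivory, all 1 lime, all 2 violet, and all 3 maroon (fewer than 27), giving 27 + 26 + 10 + 5 + 27 + 1 + 2 + 3 = 101.
One more marble then forces some color to 28, so 101 + 1 = 102.

102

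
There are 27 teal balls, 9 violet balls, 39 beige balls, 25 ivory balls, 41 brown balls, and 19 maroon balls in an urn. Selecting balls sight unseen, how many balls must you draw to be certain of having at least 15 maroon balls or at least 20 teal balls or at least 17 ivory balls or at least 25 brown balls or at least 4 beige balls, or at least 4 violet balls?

80

The worst case stops just short of every target: 19 teal, 3 violet, 3 beige, 16 ivory, 24 brown, 14 maroon — 19 + 3 + 3 + 16 + 24 + 14 = 79 balls.
One more ball must push some color to its target, so 79 + 1 = 80.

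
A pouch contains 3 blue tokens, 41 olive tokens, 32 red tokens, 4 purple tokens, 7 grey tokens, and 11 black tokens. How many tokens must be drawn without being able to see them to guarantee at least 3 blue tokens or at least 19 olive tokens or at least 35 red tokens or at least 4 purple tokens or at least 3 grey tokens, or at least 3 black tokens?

60

Each of the 6 colors has its own threshold; avoid all of them simultaneously.
The worst case stops just short of every target: 2 blue, 18 olive, all 32 red, 3 purple, 2 grey, 2 black — 2 + 18 + 32 + 3 + 2 + 2 = 59 tokens.
One more token must push some color to its target, so 59 + 1 = 60.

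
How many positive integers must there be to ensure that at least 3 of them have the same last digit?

There are 10 possible last digits acting as pigeonholes.
With 10 × 2 = 20 positive integers we could place exactly 2 in each, with no class reaching 3.
One more forces some class to hold 3, so 20 + 1 = 21.

21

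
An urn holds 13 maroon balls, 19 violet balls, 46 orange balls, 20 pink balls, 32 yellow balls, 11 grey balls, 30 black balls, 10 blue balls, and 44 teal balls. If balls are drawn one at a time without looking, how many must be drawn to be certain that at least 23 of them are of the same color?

162

Treat the 9 colors as pigeonholes.
In the worst case we take at most 22 of each color, but all 13 maroon, all 19 violet, all 20 pink, all 11 grey, and all 10 blue (fewer than 22), giving 13 + 19 + 22 + 20 + 22 + 11 + 22 + 10 + 22 = 161.
One more ball then forces some color to 23, so 161 + 1 = 162.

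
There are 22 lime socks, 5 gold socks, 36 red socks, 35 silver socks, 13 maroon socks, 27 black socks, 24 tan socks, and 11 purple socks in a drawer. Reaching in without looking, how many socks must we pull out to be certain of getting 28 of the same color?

157

In the worst case we take at most 27 of each color, but all 22 lime, all 5 gold, all 13 maroon, all 24 tan, and all 11 purple (fewer than 27), giving 22 + 5 + 27 + 27 + 13 + 27 + 24 + 11 = 156.
One more sock then forces some color to 28, so 156 + 1 = 157.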